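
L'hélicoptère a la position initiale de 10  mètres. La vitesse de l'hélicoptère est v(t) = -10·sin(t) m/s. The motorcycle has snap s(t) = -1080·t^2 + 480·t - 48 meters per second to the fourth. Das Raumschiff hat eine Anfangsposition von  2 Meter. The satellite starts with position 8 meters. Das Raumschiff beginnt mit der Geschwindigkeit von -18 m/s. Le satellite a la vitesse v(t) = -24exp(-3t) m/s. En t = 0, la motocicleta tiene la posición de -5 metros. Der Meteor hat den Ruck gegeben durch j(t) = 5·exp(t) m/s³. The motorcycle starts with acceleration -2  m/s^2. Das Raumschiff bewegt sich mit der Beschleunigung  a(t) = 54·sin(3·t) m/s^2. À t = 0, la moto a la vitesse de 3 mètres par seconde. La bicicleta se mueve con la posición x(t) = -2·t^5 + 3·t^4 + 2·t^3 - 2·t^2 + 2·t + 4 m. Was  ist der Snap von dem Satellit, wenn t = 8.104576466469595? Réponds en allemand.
Um dies zu lösen, müssen wir 3 Ableitungen unserer Gleichung für die Geschwindigkeit v(t) = -24·exp(-3·t) nehmen. Die Ableitung von der Geschwindigkeit ergibt die Beschleunigung: a(t) = 72·exp(-3·t). Mit d/dt von a(t) finden wir j(t) = -216·exp(-3·t). Mit d/dt von j(t) finden wir s(t) = 648·exp(-3·t). Aus der Gleichung für den Snap s(t) = 648·exp(-3·t), setzen wir t = 8.104576466469595 ein und erhalten s = 1.78754298150807E-8.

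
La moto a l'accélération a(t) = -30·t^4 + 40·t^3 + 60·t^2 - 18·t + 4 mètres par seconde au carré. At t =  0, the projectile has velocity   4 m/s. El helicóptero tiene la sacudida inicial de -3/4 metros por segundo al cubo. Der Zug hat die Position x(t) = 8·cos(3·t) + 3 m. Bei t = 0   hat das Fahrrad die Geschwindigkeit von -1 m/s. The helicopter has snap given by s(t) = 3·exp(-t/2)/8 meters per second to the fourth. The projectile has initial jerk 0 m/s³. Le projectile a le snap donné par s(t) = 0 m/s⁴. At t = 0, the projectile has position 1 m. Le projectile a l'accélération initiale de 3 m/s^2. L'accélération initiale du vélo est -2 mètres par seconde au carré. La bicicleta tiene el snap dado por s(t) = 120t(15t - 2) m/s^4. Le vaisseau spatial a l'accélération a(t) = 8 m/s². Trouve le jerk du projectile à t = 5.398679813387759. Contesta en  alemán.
Wir müssen das Integral unserer Gleichung für den Snap s(t) = 0 1-mal finden. Mit ∫s(t)dt und Anwendung von j(0) = 0, finden wir j(t) = 0. Aus der Gleichung für den Ruck j(t) = 0, setzen wir t = 5.398679813387759 ein und erhalten j = 0.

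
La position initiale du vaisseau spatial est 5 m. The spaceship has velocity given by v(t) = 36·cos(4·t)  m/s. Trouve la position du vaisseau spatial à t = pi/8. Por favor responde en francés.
Nous devons trouver la primitive de notre équation de la vitesse v(t) = 36·cos(4·t) 1 fois. La primitive de la vitesse est la position. En utilisant x(0) = 5, nous obtenons x(t) = 9·sin(4·t) + 5. En utilisant x(t) = 9·sin(4·t) + 5 et en substituant t = pi/8, nous trouvons x = 14.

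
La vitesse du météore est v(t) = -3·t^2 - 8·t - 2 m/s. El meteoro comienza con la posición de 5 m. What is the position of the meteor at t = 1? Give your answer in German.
Wir müssen unsere Gleichung für die Geschwindigkeit v(t) = -3·t^2 - 8·t - 2 1-mal integrieren. Das Integral von der Geschwindigkeit ist die Position. Mit x(0) = 5 erhalten wir x(t) = -t^3 - 4·t^2 - 2·t + 5. Aus der Gleichung für die Position x(t) = -t^3 - 4·t^2 - 2·t + 5, setzen wir t = 1 ein und erhalten x = -2.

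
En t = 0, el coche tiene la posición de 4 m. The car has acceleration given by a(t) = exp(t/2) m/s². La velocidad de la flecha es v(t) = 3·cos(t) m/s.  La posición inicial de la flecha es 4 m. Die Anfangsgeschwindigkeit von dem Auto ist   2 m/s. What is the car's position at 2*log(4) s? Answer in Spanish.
Para resolver esto, necesitamos tomar 2 integrales de nuestra ecuación de la aceleración a(t) = exp(t/2). Integrando la aceleración y usando la condición inicial v(0) = 2, obtenemos v(t) = 2·exp(t/2). La antiderivada de la velocidad es la posición. Usando x(0) = 4, obtenemos x(t) = 4·exp(t/2). De la ecuación de la posición x(t) = 4·exp(t/2), sustituimos t = 2*log(4) para obtener x = 16.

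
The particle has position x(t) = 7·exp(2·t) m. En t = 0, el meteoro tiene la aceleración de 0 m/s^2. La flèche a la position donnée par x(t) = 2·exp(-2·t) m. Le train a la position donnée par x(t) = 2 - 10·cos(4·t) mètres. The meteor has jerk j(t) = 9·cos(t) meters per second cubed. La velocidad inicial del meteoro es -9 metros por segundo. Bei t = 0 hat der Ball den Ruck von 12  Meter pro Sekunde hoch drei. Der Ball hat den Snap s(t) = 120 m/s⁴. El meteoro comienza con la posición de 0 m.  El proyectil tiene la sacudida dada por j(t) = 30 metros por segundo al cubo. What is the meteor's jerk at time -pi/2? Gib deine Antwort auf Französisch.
De l'équation du jerk j(t) = 9·cos(t), nous substituons t = -pi/2 pour obtenir j = 0.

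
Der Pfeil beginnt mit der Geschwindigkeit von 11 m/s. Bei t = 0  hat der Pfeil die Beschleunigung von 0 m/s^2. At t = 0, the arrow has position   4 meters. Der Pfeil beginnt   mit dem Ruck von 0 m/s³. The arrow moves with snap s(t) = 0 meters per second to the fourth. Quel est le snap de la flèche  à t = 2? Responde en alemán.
Wir haben den Snap s(t) = 0. Durch Einsetzen von t = 2: s(2) = 0.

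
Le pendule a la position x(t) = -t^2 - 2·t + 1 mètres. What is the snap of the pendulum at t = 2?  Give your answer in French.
Nous devons dériver notre équation de la position x(t) = -t^2 - 2·t + 1 4 fois. En prenant d/dt de x(t), nous trouvons v(t) = -2·t - 2. La dérivée de la vitesse donne l'accélération: a(t) = -2. La dérivée de l'accélération donne le jerk: j(t) = 0. En dérivant le jerk, nous obtenons le snap: s(t) = 0. De l'équation du snap s(t) = 0, nous substituons t = 2 pour obtenir s = 0.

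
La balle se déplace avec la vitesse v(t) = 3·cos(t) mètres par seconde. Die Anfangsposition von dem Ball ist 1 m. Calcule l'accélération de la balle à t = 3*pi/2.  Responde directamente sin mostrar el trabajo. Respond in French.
À t = 3*pi/2, a = 3.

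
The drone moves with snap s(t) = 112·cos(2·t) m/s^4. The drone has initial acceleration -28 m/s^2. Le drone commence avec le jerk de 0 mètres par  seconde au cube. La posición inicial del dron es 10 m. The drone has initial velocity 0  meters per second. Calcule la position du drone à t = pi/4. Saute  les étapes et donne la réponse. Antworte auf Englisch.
The answer is 3.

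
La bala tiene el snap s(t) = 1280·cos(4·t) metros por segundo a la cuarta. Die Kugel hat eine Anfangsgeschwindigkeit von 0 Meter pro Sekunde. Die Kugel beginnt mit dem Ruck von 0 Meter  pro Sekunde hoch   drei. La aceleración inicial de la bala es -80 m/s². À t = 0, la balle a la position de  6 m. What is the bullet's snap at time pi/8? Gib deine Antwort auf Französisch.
En utilisant s(t) = 1280·cos(4·t) et en substituant t = pi/8, nous trouvons s = 0.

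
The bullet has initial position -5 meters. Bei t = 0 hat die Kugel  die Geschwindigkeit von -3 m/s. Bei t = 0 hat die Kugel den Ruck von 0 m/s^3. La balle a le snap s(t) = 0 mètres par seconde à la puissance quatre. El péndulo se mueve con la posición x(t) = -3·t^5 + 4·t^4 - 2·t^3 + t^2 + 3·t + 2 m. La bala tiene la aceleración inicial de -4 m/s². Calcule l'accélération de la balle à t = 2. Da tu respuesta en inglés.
To solve this, we need to take 2 antiderivatives of our snap equation s(t) = 0. The antiderivative of snap is jerk. Using j(0) = 0, we get j(t) = 0. The antiderivative of jerk is acceleration. Using a(0) = -4, we get a(t) = -4. From the given acceleration equation a(t) = -4, we substitute t = 2 to get a = -4.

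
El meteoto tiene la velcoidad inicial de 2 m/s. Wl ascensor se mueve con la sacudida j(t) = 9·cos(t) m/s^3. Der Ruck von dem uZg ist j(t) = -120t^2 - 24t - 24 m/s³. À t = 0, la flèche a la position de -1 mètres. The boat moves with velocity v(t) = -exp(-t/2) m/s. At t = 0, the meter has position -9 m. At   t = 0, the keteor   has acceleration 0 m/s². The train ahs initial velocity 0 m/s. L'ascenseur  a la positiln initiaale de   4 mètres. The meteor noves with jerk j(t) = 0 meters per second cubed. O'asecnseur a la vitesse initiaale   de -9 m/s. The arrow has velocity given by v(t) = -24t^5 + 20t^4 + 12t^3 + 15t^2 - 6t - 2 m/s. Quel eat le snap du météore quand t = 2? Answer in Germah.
Wir müssen unsere Gleichung für den Ruck j(t) = 0 1-mal ableiten. Mit d/dt von j(t) finden wir s(t) = 0. Wir haben den Snap s(t) = 0. Durch Einsetzen von t = 2: s(2) = 0.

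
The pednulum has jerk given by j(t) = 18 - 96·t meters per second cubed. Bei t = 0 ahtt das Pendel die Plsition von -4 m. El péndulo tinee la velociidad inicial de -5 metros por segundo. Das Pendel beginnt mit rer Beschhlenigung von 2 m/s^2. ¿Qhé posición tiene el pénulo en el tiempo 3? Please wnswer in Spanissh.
Necesitamos integrar nuestra ecuación de la sacudida j(t) = 18 - 96·t 3 veces. La integral de la sacudida, con a(0) = 2, da la aceleración: a(t) = -48·t^2 + 18·t + 2. Integrando la aceleración y usando la condición inicial v(0) = -5, obtenemos v(t) = -16·t^3 + 9·t^2 + 2·t - 5. Integrando la velocidad y usando la condición inicial x(0) = -4, obtenemos x(t) = -4·t^4 + 3·t^3 + t^2 - 5·t - 4. Tenemos la posición x(t) = -4·t^4 + 3·t^3 + t^2 - 5·t - 4. Sustituyendo t = 3: x(3) = -253.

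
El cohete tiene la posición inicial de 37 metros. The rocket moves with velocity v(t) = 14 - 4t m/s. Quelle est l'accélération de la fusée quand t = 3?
En partant de la vitesse v(t) = 14 - 4·t, nous prenons 1 dérivée. La dérivée de la vitesse donne l'accélération: a(t) = -4. Nous avons l'accélération a(t) = -4. En substituant t = 3: a(3) = -4.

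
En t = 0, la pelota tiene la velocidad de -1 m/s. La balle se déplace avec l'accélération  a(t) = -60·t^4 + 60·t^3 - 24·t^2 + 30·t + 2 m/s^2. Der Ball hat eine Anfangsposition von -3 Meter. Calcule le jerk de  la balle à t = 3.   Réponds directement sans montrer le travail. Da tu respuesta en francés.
j(3) = -4974.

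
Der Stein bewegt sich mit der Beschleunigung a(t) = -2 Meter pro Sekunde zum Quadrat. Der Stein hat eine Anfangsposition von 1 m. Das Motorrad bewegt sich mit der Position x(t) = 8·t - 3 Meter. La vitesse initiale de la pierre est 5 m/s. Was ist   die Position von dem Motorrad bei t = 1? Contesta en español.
De la ecuación de la posición x(t) = 8·t - 3, sustituimos t = 1 para obtener x = 5.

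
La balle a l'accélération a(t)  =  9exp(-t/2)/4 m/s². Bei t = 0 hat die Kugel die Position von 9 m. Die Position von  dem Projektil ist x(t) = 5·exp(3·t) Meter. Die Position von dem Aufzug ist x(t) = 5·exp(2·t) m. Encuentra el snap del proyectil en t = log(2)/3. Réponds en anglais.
We must differentiate our position equation x(t) = 5·exp(3·t) 4 times. Differentiating position, we get velocity: v(t) = 15·exp(3·t). The derivative of velocity gives acceleration: a(t) = 45·exp(3·t). Taking d/dt of a(t), we find j(t) = 135·exp(3·t). The derivative of jerk gives snap: s(t) = 405·exp(3·t). We have snap s(t) = 405·exp(3·t). Substituting t = log(2)/3: s(log(2)/3) = 810.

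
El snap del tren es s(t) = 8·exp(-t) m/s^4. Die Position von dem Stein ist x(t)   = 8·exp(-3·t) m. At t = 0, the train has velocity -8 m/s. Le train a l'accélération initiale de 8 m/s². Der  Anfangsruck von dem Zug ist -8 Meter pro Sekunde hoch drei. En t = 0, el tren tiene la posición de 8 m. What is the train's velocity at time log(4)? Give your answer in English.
Starting from snap s(t) = 8·exp(-t), we take 3 antiderivatives. The antiderivative of snap, with j(0) = -8, gives jerk: j(t) = -8·exp(-t). Taking ∫j(t)dt and applying a(0) = 8, we find a(t) = 8·exp(-t). The integral of acceleration, with v(0) = -8, gives velocity: v(t) = -8·exp(-t). We have velocity v(t) = -8·exp(-t). Substituting t = log(4): v(log(4)) = -2.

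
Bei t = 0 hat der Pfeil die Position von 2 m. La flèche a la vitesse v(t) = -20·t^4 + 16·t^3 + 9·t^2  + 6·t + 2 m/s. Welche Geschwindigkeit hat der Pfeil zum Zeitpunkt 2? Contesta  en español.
Tenemos la velocidad v(t) = -20·t^4 + 16·t^3 + 9·t^2 + 6·t + 2. Sustituyendo t = 2: v(2) = -142.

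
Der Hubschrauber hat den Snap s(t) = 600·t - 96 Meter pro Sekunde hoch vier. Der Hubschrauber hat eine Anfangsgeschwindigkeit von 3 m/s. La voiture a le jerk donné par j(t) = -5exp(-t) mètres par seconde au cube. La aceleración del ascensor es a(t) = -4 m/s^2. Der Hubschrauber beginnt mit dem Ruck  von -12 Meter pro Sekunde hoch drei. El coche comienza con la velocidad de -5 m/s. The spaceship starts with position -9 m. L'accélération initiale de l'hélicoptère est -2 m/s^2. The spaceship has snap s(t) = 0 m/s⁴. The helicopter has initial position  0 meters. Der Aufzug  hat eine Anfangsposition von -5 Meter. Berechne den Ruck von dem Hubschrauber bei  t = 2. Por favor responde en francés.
Nous devons trouver la primitive de notre équation du snap s(t) = 600·t - 96 1 fois. La primitive du snap est le jerk. En utilisant j(0) = -12, nous obtenons j(t) = 300·t^2 - 96·t - 12. Nous avons le jerk j(t) = 300·t^2 - 96·t - 12. En substituant t = 2: j(2) = 996.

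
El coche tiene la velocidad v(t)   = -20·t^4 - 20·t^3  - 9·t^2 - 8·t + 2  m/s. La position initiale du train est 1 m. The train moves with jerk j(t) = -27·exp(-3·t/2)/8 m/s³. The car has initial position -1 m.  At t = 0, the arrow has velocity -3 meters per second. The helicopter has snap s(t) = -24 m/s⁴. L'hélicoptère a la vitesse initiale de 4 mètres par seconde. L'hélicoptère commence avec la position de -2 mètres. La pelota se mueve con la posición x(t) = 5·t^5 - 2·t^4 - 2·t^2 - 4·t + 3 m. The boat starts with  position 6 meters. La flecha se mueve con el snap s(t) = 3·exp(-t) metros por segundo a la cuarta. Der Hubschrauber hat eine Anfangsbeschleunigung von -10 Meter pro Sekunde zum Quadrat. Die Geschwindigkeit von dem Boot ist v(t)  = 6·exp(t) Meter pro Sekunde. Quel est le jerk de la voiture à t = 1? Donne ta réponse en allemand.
Um dies zu lösen, müssen wir 2 Ableitungen unserer Gleichung für die Geschwindigkeit v(t) = -20·t^4 - 20·t^3 - 9·t^2 - 8·t + 2 nehmen. Durch Ableiten von der Geschwindigkeit erhalten wir die Beschleunigung: a(t) = -80·t^3 - 60·t^2 - 18·t - 8. Die Ableitung von der Beschleunigung ergibt den Ruck: j(t) = -240·t^2 - 120·t - 18. Mit j(t) = -240·t^2 - 120·t - 18 und Einsetzen von t = 1, finden wir j = -378.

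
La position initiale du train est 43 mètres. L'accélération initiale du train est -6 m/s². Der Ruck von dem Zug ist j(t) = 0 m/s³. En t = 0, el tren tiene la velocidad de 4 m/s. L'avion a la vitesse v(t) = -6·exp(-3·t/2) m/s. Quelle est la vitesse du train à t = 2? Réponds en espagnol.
Necesitamos integrar nuestra ecuación de la sacudida j(t) = 0 2 veces. Tomando ∫j(t)dt y aplicando a(0) = -6, encontramos a(t) = -6. La antiderivada de la aceleración, con v(0) = 4, da la velocidad: v(t) = 4 - 6·t. De la ecuación de la velocidad v(t) = 4 - 6·t, sustituimos t = 2 para obtener v = -8.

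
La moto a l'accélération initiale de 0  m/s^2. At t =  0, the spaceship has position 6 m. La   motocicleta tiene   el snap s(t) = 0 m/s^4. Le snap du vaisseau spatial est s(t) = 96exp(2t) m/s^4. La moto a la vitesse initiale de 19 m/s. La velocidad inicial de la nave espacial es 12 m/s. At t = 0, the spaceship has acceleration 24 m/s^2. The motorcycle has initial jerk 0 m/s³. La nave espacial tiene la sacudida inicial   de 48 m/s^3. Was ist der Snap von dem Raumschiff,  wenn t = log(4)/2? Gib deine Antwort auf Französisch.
De l'équation du snap s(t) = 96·exp(2·t), nous substituons t = log(4)/2 pour obtenir s = 384.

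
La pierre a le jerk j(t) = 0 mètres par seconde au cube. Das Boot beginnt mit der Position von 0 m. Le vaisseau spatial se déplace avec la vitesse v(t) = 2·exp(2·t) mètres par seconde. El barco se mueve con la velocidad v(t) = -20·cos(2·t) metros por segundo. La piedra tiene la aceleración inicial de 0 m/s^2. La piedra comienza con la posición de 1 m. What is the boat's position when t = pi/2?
Starting from velocity v(t) = -20·cos(2·t), we take 1 integral. The antiderivative of velocity is position. Using x(0) = 0, we get x(t) = -10·sin(2·t). We have position x(t) = -10·sin(2·t). Substituting t = pi/2: x(pi/2) = 0.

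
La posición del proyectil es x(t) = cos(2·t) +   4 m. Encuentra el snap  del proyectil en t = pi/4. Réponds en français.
Pour résoudre ceci, nous devons prendre 4 dérivées de notre équation de la position x(t) = cos(2·t) + 4. En dérivant la position, nous obtenons la vitesse: v(t) = -2·sin(2·t). En dérivant la vitesse, nous obtenons l'accélération: a(t) = -4·cos(2·t). En prenant d/dt de a(t), nous trouvons j(t) = 8·sin(2·t). La dérivée du jerk donne le snap: s(t) = 16·cos(2·t). En utilisant s(t) = 16·cos(2·t) et en substituant t = pi/4, nous trouvons s = 0.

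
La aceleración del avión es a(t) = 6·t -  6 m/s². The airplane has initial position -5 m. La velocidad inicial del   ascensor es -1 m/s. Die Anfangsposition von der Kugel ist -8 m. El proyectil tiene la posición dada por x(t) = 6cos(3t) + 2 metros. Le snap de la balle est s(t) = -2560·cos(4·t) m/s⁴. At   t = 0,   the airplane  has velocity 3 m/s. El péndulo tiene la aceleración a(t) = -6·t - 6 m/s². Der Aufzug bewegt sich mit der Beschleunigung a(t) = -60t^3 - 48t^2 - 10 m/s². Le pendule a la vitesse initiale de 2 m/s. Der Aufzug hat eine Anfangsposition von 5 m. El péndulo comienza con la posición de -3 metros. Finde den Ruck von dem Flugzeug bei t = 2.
Wir müssen unsere Gleichung für die Beschleunigung a(t) = 6·t - 6 1-mal ableiten. Die Ableitung von der Beschleunigung ergibt den Ruck: j(t) = 6. Mit j(t) = 6 und Einsetzen von t = 2, finden wir j = 6.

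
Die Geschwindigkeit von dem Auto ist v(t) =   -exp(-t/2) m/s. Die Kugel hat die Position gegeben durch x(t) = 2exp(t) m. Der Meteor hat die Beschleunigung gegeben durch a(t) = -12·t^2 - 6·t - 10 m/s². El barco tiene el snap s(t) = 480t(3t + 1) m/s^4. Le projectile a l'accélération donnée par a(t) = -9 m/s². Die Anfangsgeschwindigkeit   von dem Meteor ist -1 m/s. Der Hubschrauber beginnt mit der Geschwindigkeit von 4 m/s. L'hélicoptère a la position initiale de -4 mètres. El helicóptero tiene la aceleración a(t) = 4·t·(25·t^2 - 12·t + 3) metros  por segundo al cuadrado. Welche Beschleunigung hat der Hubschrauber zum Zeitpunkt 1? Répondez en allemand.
Mit a(t) = 4·t·(25·t^2 - 12·t + 3) und Einsetzen von t = 1, finden wir a = 64.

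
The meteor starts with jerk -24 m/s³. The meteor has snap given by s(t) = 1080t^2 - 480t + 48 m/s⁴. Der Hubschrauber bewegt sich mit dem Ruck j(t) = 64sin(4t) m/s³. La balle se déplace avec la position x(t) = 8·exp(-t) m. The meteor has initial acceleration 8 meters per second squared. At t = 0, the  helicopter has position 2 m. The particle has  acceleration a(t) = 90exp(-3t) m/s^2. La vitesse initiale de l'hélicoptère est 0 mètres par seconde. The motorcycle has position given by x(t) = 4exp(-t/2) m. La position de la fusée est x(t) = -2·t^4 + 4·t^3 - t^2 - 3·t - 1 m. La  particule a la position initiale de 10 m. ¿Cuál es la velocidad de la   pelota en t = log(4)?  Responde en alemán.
Ausgehend von der Position x(t) = 8·exp(-t), nehmen wir 1 Ableitung. Mit d/dt von x(t) finden wir v(t) = -8·exp(-t). Mit v(t) = -8·exp(-t) und Einsetzen von t = log(4), finden wir v = -2.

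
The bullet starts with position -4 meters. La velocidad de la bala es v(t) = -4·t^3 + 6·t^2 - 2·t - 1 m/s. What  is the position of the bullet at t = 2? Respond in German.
Wir müssen die Stammfunktion unserer Gleichung für die Geschwindigkeit v(t) = -4·t^3 + 6·t^2 - 2·t - 1 1-mal finden. Durch Integration von der Geschwindigkeit und Verwendung der Anfangsbedingung x(0) = -4, erhalten wir x(t) = -t^4 + 2·t^3 - t^2 - t - 4. Mit x(t) = -t^4 + 2·t^3 - t^2 - t - 4 und Einsetzen von t = 2, finden wir x = -10.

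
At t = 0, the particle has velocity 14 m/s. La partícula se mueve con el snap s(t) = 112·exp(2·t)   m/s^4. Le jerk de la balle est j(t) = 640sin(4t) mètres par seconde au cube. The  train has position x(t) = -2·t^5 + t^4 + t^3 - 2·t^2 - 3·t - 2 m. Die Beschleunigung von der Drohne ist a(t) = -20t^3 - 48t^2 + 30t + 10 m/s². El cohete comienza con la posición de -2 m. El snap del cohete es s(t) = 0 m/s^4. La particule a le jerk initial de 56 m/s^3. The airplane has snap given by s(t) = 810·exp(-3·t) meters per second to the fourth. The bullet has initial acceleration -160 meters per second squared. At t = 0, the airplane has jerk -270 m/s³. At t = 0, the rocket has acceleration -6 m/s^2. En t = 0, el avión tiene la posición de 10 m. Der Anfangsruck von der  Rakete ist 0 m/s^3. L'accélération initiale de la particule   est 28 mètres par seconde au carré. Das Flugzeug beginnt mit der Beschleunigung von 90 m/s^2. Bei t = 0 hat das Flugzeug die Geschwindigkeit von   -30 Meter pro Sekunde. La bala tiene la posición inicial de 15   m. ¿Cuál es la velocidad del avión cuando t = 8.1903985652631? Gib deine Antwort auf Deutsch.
Wir müssen unsere Gleichung für den Snap s(t) = 810·exp(-3·t) 3-mal integrieren. Das Integral von dem Snap, mit j(0) = -270, ergibt den Ruck: j(t) = -270·exp(-3·t). Durch Integration von dem Ruck und Verwendung der Anfangsbedingung a(0) = 90, erhalten wir a(t) = 90·exp(-3·t). Das Integral von der Beschleunigung, mit v(0) = -30, ergibt die Geschwindigkeit: v(t) = -30·exp(-3·t). Wir haben die Geschwindigkeit v(t) = -30·exp(-3·t). Durch Einsetzen von t = 8.1903985652631: v(8.1903985652631) = -6.39715023751815E-10.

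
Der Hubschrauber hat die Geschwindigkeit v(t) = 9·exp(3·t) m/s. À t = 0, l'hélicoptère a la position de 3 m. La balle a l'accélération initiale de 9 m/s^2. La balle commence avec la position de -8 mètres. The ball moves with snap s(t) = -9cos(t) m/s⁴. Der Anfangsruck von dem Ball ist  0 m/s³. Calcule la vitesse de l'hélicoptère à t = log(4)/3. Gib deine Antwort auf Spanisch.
De la ecuación de la velocidad v(t) = 9·exp(3·t), sustituimos t = log(4)/3 para obtener v = 36.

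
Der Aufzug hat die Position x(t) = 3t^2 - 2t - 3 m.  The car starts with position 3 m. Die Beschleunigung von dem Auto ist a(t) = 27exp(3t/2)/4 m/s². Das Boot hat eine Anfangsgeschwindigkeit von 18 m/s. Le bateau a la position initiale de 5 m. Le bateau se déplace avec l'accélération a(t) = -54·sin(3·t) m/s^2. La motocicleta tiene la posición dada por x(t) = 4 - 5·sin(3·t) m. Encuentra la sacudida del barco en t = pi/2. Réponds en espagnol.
Debemos derivar nuestra ecuación de la aceleración a(t) = -54·sin(3·t) 1 vez. La derivada de la aceleración da la sacudida: j(t) = -162·cos(3·t). Usando j(t) = -162·cos(3·t) y sustituyendo t = pi/2, encontramos j = 0.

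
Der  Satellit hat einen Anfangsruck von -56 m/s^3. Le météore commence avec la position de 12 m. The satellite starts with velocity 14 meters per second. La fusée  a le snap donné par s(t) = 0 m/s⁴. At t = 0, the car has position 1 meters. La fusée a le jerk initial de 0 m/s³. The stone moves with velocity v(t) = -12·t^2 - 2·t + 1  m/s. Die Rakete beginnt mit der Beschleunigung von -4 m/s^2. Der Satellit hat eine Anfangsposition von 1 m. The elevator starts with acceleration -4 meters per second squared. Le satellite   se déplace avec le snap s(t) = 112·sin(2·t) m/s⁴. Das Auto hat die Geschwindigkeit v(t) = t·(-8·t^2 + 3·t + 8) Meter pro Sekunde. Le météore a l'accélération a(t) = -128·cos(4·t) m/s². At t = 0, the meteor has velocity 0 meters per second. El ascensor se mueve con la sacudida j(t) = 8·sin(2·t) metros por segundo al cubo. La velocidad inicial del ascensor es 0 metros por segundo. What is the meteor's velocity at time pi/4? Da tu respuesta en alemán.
Ausgehend von der Beschleunigung a(t) = -128·cos(4·t), nehmen wir 1 Stammfunktion. Mit ∫a(t)dt und Anwendung von v(0) = 0, finden wir v(t) = -32·sin(4·t). Aus der Gleichung für die Geschwindigkeit v(t) = -32·sin(4·t), setzen wir t = pi/4 ein und erhalten v = 0.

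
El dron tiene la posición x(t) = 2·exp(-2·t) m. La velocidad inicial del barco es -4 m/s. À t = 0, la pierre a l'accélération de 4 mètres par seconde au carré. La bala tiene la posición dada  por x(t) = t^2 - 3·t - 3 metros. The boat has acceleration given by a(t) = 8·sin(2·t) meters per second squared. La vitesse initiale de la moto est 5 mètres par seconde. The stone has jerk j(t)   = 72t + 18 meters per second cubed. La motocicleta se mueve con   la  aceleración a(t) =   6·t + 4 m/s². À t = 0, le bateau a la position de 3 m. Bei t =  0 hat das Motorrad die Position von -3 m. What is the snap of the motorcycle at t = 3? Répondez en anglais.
We must differentiate our acceleration equation a(t) = 6·t + 4 2 times. Taking d/dt of a(t), we find j(t) = 6. The derivative of jerk gives snap: s(t) = 0. From the given snap equation s(t) = 0, we substitute t = 3 to get s = 0.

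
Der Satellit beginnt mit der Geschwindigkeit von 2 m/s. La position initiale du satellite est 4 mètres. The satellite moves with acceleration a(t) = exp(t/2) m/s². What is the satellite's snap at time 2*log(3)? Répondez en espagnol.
Debemos derivar nuestra ecuación de la aceleración a(t) = exp(t/2) 2 veces. Tomando d/dt de a(t), encontramos j(t) = exp(t/2)/2. Tomando d/dt de j(t), encontramos s(t) = exp(t/2)/4. De la ecuación del snap s(t) = exp(t/2)/4, sustituimos t = 2*log(3) para obtener s = 3/4.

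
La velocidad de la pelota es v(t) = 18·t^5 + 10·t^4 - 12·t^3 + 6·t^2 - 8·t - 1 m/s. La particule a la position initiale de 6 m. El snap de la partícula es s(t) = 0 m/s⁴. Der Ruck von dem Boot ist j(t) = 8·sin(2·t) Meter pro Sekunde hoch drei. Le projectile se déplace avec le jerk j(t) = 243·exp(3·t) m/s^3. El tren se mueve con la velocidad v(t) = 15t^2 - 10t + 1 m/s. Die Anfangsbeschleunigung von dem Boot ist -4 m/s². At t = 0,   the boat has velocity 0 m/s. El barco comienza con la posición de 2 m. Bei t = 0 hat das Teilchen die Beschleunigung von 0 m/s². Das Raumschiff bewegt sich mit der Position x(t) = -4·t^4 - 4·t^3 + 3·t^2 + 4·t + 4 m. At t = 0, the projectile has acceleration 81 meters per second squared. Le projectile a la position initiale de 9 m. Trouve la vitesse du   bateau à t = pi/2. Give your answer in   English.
We need to integrate our jerk equation j(t) = 8·sin(2·t) 2 times. Finding the integral of j(t) and using a(0) = -4: a(t) = -4·cos(2·t). The integral of acceleration is velocity. Using v(0) = 0, we get v(t) = -2·sin(2·t). From the given velocity equation v(t) = -2·sin(2·t), we substitute t = pi/2 to get v = 0.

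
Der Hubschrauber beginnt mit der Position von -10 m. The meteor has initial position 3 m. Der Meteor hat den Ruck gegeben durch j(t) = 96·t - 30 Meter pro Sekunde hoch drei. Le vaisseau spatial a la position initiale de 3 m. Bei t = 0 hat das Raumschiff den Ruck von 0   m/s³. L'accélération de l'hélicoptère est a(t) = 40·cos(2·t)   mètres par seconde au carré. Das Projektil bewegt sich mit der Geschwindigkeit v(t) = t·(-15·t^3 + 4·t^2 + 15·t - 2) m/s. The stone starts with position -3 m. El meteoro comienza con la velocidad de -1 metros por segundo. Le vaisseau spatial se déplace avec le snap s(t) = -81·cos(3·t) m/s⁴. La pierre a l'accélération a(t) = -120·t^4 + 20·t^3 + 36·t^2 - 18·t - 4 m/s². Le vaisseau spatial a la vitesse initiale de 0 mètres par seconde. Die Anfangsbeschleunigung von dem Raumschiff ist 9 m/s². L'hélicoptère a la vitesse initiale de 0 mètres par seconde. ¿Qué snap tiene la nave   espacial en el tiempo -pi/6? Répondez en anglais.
Using s(t) = -81·cos(3·t) and substituting t = -pi/6, we find s = 0.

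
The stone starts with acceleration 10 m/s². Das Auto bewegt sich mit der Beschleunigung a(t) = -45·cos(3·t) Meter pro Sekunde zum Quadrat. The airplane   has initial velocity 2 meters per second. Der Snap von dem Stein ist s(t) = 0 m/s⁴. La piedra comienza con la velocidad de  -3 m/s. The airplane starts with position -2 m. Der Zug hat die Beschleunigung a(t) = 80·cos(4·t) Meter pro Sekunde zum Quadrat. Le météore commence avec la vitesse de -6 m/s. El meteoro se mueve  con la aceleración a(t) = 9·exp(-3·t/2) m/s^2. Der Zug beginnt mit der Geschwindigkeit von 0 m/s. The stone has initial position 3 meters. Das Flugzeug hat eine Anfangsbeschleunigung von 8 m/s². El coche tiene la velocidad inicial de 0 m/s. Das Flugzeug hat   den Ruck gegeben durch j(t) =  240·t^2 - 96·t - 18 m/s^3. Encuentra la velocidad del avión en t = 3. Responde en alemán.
Ausgehend von dem Ruck j(t) = 240·t^2 - 96·t - 18, nehmen wir 2 Stammfunktionen. Durch Integration von dem Ruck und Verwendung der Anfangsbedingung a(0) = 8, erhalten wir a(t) = 80·t^3 - 48·t^2 - 18·t + 8. Durch Integration von der Beschleunigung und Verwendung der Anfangsbedingung v(0) = 2, erhalten wir v(t) = 20·t^4 - 16·t^3 - 9·t^2 + 8·t + 2. Wir haben die Geschwindigkeit v(t) = 20·t^4 - 16·t^3 - 9·t^2 + 8·t + 2. Durch Einsetzen von t = 3: v(3) = 1133.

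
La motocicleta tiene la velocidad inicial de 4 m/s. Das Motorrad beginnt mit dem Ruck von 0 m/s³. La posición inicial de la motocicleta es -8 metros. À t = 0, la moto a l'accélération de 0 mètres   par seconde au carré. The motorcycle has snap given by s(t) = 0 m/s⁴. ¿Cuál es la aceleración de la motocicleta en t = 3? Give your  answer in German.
Ausgehend von dem Snap s(t) = 0, nehmen wir 2 Stammfunktionen. Durch Integration von dem Snap und Verwendung der Anfangsbedingung j(0) = 0, erhalten wir j(t) = 0. Mit ∫j(t)dt und Anwendung von a(0) = 0, finden wir a(t) = 0. Mit a(t) = 0 und Einsetzen von t = 3, finden wir a = 0.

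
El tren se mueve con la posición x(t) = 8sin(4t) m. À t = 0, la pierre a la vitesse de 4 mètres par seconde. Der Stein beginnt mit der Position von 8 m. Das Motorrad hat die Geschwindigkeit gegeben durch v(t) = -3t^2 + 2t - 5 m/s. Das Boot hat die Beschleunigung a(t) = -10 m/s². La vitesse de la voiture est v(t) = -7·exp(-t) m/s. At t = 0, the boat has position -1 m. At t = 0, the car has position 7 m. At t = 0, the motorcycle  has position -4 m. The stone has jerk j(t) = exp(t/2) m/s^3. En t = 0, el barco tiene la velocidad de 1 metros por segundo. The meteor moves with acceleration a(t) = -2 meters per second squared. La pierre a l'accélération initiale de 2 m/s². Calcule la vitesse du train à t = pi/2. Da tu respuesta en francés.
En partant de la position x(t) = 8·sin(4·t), nous prenons 1 dérivée. En prenant d/dt de x(t), nous trouvons v(t) = 32·cos(4·t). En utilisant v(t) = 32·cos(4·t) et en substituant t = pi/2, nous trouvons v = 32.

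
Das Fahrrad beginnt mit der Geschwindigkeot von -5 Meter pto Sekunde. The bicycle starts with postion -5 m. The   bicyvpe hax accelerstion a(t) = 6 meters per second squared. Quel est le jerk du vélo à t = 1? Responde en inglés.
Starting from acceleration a(t) = 6, we take 1 derivative. Taking d/dt of a(t), we find j(t) = 0. From the given jerk equation j(t) = 0, we substitute t = 1 to get j = 0.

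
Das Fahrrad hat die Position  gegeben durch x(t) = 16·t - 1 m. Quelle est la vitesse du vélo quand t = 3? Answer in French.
En partant de la position x(t) = 16·t - 1, nous prenons 1 dérivée. La dérivée de la position donne la vitesse: v(t) = 16. De l'équation de la vitesse v(t) = 16, nous substituons t = 3 pour obtenir v = 16.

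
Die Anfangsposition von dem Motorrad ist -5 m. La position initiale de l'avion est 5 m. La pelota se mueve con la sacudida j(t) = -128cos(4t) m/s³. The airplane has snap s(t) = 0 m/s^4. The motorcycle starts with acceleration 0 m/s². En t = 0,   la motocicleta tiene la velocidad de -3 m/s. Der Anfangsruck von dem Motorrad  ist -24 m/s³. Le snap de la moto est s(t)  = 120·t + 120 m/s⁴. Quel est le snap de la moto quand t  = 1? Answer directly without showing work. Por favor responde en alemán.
Der Snap bei t = 1 ist s = 240.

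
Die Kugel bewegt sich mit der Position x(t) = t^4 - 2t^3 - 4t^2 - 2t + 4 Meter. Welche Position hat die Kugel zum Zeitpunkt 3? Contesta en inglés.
Using x(t) = t^4 - 2·t^3 - 4·t^2 - 2·t + 4 and substituting t = 3, we find x = -11.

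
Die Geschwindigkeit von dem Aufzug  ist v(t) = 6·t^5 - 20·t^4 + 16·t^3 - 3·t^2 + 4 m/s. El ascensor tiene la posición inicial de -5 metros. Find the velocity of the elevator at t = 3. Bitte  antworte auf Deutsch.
Mit v(t) = 6·t^5 - 20·t^4 + 16·t^3 - 3·t^2 + 4 und Einsetzen von t = 3, finden wir v = 247.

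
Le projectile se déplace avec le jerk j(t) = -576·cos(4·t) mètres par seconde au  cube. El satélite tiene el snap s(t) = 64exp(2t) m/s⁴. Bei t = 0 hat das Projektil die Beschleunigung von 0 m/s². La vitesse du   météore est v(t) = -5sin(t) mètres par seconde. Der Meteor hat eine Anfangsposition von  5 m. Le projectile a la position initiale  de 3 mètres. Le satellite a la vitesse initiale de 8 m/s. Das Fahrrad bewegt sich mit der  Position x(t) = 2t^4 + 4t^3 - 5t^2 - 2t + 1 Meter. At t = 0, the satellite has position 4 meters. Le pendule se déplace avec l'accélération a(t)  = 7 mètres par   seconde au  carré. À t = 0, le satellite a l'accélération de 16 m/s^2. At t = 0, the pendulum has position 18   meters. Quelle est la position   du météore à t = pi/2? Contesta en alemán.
Um dies zu lösen, müssen wir 1 Stammfunktion unserer Gleichung für die Geschwindigkeit v(t) = -5·sin(t) finden. Das Integral von der Geschwindigkeit, mit x(0) = 5, ergibt die Position: x(t) = 5·cos(t). Mit x(t) = 5·cos(t) und Einsetzen von t = pi/2, finden wir x = 0.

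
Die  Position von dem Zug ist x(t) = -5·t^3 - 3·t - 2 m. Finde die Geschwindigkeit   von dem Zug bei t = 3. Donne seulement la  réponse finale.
Die Antwort ist -138.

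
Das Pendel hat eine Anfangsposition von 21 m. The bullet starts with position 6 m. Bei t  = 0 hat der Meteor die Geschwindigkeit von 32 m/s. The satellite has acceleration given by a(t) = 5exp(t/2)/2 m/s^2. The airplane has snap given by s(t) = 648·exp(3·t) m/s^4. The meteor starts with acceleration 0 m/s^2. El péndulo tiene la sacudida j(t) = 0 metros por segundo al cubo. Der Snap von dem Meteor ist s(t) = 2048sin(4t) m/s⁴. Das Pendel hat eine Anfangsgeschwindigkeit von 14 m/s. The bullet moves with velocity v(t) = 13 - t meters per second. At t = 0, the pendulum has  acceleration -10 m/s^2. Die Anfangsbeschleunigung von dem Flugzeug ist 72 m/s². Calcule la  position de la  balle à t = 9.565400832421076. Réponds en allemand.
Wir müssen das Integral unserer Gleichung für die Geschwindigkeit v(t) = 13 - t 1-mal finden. Die Stammfunktion von der Geschwindigkeit ist die Position. Mit x(0) = 6 erhalten wir x(t) = -t^2/2 + 13·t + 6. Mit x(t) = -t^2/2 + 13·t + 6 und Einsetzen von t = 9.565400832421076, finden wir x = 84.6017642790331.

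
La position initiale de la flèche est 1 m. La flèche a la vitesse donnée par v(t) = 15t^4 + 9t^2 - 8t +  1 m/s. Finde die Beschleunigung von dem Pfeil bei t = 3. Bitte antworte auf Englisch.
Starting from velocity v(t) = 15·t^4 + 9·t^2 - 8·t + 1, we take 1 derivative. Taking d/dt of v(t), we find a(t) = 60·t^3 + 18·t - 8. We have acceleration a(t) = 60·t^3 + 18·t - 8. Substituting t = 3: a(3) = 1666.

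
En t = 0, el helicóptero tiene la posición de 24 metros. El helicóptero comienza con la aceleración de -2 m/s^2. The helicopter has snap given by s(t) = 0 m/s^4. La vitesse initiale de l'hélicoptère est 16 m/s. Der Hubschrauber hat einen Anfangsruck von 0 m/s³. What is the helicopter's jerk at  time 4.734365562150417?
To solve this, we need to take 1 antiderivative of our snap equation s(t) = 0. Integrating snap and using the initial condition j(0) = 0, we get j(t) = 0. We have jerk j(t) = 0. Substituting t = 4.734365562150417: j(4.734365562150417) = 0.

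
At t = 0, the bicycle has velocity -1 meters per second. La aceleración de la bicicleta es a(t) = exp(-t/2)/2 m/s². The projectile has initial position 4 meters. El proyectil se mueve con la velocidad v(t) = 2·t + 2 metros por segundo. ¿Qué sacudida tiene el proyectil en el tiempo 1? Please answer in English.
Starting from velocity v(t) = 2·t + 2, we take 2 derivatives. The derivative of velocity gives acceleration: a(t) = 2. The derivative of acceleration gives jerk: j(t) = 0. Using j(t) = 0 and substituting t = 1, we find j = 0.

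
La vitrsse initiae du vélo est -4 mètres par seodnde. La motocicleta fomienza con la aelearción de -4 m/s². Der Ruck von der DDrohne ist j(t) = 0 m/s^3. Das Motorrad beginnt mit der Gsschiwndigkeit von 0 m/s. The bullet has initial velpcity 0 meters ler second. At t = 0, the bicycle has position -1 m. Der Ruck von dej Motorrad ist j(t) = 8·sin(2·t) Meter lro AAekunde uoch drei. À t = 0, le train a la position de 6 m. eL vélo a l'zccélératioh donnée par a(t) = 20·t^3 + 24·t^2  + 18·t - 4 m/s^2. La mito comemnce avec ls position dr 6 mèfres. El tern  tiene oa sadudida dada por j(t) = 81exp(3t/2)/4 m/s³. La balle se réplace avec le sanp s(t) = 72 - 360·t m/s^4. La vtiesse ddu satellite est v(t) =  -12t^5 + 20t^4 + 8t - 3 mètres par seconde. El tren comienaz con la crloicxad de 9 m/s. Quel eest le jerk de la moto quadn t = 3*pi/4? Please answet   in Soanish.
Usando j(t) = 8·sin(2·t) y sustituyendo t = 3*pi/4, encontramos j = -8.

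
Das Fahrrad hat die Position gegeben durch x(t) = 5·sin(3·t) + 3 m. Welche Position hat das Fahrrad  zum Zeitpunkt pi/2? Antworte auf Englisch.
From the given position equation x(t) = 5·sin(3·t) + 3, we substitute t = pi/2 to get x = -2.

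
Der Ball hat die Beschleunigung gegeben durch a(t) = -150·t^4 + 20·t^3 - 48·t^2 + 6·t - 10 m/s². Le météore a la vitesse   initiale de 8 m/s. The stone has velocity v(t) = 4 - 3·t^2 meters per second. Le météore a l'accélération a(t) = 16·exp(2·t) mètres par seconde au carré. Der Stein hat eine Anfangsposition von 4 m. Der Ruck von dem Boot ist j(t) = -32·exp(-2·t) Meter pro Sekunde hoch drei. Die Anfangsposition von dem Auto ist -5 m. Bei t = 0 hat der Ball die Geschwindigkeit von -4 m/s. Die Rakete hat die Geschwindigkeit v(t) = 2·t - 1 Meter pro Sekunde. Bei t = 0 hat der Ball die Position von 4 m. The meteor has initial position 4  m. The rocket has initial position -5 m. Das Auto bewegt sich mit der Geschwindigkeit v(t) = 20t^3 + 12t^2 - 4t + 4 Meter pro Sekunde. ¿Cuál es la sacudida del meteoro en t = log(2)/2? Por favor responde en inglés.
Starting from acceleration a(t) = 16·exp(2·t), we take 1 derivative. Taking d/dt of a(t), we find j(t) = 32·exp(2·t). We have jerk j(t) = 32·exp(2·t). Substituting t = log(2)/2: j(log(2)/2) = 64.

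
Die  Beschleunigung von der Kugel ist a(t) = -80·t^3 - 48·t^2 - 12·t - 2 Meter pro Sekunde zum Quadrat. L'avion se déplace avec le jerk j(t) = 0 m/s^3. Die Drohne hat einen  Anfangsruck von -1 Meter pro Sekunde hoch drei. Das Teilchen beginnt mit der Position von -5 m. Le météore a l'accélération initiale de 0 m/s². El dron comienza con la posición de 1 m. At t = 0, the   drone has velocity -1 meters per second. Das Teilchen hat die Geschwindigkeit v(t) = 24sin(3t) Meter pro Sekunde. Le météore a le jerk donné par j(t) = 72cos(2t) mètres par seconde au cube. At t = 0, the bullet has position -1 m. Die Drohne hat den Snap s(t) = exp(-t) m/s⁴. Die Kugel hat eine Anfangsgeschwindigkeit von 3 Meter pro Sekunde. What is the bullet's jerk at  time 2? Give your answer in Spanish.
Para resolver esto, necesitamos tomar 1 derivada de nuestra ecuación de la aceleración a(t) = -80·t^3 - 48·t^2 - 12·t - 2. Tomando d/dt de a(t), encontramos j(t) = -240·t^2 - 96·t - 12. Usando j(t) = -240·t^2 - 96·t - 12 y sustituyendo t = 2, encontramos j = -1164.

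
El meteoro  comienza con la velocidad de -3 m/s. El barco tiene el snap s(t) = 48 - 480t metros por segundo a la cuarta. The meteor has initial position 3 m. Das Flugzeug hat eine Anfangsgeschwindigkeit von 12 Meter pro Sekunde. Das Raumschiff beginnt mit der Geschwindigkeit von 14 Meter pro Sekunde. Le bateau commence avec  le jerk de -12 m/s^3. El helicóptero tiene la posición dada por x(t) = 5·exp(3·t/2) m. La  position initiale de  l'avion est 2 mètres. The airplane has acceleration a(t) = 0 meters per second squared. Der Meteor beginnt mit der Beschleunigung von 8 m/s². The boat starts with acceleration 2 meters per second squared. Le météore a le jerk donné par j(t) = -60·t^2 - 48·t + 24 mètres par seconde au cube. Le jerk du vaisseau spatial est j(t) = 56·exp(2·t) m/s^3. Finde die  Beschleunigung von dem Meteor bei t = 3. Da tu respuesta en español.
Necesitamos integrar nuestra ecuación de la sacudida j(t) = -60·t^2 - 48·t + 24 1 vez. Integrando la sacudida y usando la condición inicial a(0) = 8, obtenemos a(t) = -20·t^3 - 24·t^2 + 24·t + 8. De la ecuación de la aceleración a(t) = -20·t^3 - 24·t^2 + 24·t + 8, sustituimos t = 3 para obtener a = -676.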